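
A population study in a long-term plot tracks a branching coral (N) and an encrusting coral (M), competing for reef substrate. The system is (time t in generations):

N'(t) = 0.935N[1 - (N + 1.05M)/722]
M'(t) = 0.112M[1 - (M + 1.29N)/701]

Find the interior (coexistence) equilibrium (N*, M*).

N* ≈ 39.6, M* ≈ 650

Setting both brackets to zero gives the nullclines N + 1.05M = 722 and 1.29N + M = 701.
Substituting M = 701 - 1.29N into the first: N(1 - 1.05·1.29) = 722 - 1.05·701.
So N* = -14.1/-0.355 = 39.6, and then M* = 701 - 1.29·39.6 = 650.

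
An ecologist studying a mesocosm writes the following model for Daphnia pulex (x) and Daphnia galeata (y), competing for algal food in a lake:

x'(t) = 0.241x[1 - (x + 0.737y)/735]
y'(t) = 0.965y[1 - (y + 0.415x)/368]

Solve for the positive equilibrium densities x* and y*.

Setting both brackets to zero gives the nullclines x + 0.737y = 735 and 0.415x + y = 368.
Substituting y = 368 - 0.415x into the first: x(1 - 0.737·0.415) = 735 - 0.737·368.
So x* = 464/0.694 = 668, and then y* = 368 - 0.415·668 = 90.7.

x* ≈ 668, y* ≈ 90.7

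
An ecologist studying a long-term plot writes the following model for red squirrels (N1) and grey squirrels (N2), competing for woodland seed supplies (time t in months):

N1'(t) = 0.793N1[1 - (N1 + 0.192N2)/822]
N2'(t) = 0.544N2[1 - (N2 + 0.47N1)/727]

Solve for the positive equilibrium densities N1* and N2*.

Setting both brackets to zero gives the nullclines N1 + 0.192N2 = 822 and 0.47N1 + N2 = 727.
Substituting N2 = 727 - 0.47N1 into the first: N1(1 - 0.192·0.47) = 822 - 0.192·727.
So N1* = 682/0.91 = 750, and then N2* = 727 - 0.47·750 = 374.

N1* ≈ 750, N2* ≈ 374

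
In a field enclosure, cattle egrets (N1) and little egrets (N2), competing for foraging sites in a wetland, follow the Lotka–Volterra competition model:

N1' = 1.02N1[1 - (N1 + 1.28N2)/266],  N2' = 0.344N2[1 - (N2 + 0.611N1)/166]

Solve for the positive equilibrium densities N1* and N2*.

N1* ≈ 246, N2* ≈ 15.9

Setting both brackets to zero gives the nullclines N1 + 1.28N2 = 266 and 0.611N1 + N2 = 166.
Substituting N2 = 166 - 0.611N1 into the first: N1(1 - 1.28·0.611) = 266 - 1.28·166.
So N1* = 53.5/0.218 = 246, and then N2* = 166 - 0.611·246 = 15.9.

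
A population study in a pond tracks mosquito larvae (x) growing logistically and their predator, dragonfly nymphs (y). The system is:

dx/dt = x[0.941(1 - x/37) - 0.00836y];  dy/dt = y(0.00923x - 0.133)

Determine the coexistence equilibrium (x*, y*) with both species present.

From dy/dt = 0 with y > 0: 0.00923x* = 0.133, so x* = 14.4.
Substitute into dx/dt = 0: 0.941(1 - 14.4/37) = 0.00836y*.
The bracket is 0.611, giving y* = 0.575/0.00836 = 68.7.

x* ≈ 14.4, y* ≈ 68.7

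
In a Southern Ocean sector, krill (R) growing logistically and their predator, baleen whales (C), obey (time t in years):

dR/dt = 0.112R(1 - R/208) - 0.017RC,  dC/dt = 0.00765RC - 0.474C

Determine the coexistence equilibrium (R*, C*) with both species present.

From dC/dt = 0 with C > 0: 0.00765R* = 0.474, so R* = 62.
Substitute into dR/dt = 0: 0.112(1 - 62/208) = 0.017C*.
The bracket is 0.702, giving C* = 0.0786/0.017 = 4.63.

R* ≈ 62, C* ≈ 4.63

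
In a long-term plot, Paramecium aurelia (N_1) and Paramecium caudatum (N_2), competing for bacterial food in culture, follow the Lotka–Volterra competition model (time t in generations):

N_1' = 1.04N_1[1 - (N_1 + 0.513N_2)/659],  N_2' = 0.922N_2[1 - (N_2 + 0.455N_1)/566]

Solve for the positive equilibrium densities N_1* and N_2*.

Setting both brackets to zero gives the nullclines N_1 + 0.513N_2 = 659 and 0.455N_1 + N_2 = 566.
Substituting N_2 = 566 - 0.455N_1 into the first: N_1(1 - 0.513·0.455) = 659 - 0.513·566.
So N_1* = 369/0.767 = 481, and then N_2* = 566 - 0.455·481 = 347.

N_1* ≈ 481, N_2* ≈ 347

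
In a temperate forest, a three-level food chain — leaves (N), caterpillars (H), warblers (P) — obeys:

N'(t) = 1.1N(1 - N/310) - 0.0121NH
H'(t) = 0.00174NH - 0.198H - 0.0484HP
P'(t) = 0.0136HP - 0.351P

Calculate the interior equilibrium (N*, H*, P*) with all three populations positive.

From dP/dt = 0: 0.0136H* = 0.351, so H* = 25.8.
From dN/dt = 0: 1.1(1 - N*/310) = 0.0121·25.8, giving N* = 310·(1 - 0.284) = 222.
From dH/dt = 0: 0.00174·222 - 0.198 = 0.0484P*, so P* = 0.188/0.0484 = 3.89.

N* ≈ 222, H* ≈ 25.8, P* ≈ 3.89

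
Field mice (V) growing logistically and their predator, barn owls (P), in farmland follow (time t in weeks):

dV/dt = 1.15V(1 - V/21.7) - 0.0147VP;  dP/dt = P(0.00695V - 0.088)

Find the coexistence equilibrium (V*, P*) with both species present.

V* ≈ 12.7, P* ≈ 32.6

From dP/dt = 0 with P > 0: 0.00695V* = 0.088, so V* = 12.7.
Substitute into dV/dt = 0: 1.15(1 - 12.7/21.7) = 0.0147P*.
The bracket is 0.417, giving P* = 0.479/0.0147 = 32.6.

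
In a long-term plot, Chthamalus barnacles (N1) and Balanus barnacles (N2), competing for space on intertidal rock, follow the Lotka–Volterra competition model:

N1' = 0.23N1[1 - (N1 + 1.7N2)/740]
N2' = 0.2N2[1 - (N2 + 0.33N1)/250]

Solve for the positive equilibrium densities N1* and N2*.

Setting both brackets to zero gives the nullclines N1 + 1.7N2 = 740 and 0.33N1 + N2 = 250.
Substituting N2 = 250 - 0.33N1 into the first: N1(1 - 1.7·0.33) = 740 - 1.7·250.
So N1* = 315/0.439 = 718, and then N2* = 250 - 0.33·718 = 13.2.

N1* ≈ 718, N2* ≈ 13.2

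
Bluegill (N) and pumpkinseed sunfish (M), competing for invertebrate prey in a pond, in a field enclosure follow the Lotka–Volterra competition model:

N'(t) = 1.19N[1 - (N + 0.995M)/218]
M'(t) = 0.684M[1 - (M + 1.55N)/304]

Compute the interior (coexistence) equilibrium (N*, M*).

Setting both brackets to zero gives the nullclines N + 0.995M = 218 and 1.55N + M = 304.
Substituting M = 304 - 1.55N into the first: N(1 - 0.995·1.55) = 218 - 0.995·304.
So N* = -84.5/-0.542 = 156, and then M* = 304 - 1.55·156 = 62.5.

N* ≈ 156, M* ≈ 62.5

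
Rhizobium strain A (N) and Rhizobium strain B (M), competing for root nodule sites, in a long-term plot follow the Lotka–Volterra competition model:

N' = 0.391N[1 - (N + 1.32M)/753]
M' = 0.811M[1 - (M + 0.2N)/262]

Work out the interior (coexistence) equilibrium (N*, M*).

Setting both brackets to zero gives the nullclines N + 1.32M = 753 and 0.2N + M = 262.
Substituting M = 262 - 0.2N into the first: N(1 - 1.32·0.2) = 753 - 1.32·262.
So N* = 407/0.736 = 553, and then M* = 262 - 0.2·553 = 151.

N* ≈ 553, M* ≈ 151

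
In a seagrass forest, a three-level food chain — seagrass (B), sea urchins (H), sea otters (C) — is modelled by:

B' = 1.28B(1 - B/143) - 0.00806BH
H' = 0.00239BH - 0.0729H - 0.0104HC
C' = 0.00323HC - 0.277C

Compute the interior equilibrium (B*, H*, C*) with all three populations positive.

B* ≈ 65.8, H* ≈ 85.8, C* ≈ 8.11

From dC/dt = 0: 0.00323H* = 0.277, so H* = 85.8.
From dB/dt = 0: 1.28(1 - B*/143) = 0.00806·85.8, giving B* = 143·(1 - 0.54) = 65.8.
From dH/dt = 0: 0.00239·65.8 - 0.0729 = 0.0104C*, so C* = 0.0843/0.0104 = 8.11.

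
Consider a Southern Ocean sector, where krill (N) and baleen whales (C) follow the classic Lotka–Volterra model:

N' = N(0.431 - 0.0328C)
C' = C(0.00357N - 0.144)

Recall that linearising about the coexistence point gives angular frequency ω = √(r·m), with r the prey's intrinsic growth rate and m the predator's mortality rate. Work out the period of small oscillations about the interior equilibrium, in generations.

T ≈ 25.2 generations

Here r = 0.431 and m = 0.144, so r·m = 0.0621.
ω = √0.0621 = 0.249 per generation, hence T = 2π/ω ≈ 25.2 generations.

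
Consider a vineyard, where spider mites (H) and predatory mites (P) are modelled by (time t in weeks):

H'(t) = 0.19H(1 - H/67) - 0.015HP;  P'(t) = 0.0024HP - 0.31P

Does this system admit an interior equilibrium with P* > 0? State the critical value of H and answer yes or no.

Threshold H = 129; K < 129, so no, the predator goes extinct.

The predator equation gives dP/dt > 0 only when H > 0.31/0.0024 = 129.
Without the predator, H → K = 67. Since 67 < 129, the predator cannot invade.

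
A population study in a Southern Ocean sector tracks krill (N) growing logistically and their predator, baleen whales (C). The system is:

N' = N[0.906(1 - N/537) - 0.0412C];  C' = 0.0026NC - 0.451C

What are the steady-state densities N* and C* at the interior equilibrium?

From dC/dt = 0 with C > 0: 0.0026N* = 0.451, so N* = 173.
Substitute into dN/dt = 0: 0.906(1 - 173/537) = 0.0412C*.
The bracket is 0.677, giving C* = 0.613/0.0412 = 14.9.

N* ≈ 173, C* ≈ 14.9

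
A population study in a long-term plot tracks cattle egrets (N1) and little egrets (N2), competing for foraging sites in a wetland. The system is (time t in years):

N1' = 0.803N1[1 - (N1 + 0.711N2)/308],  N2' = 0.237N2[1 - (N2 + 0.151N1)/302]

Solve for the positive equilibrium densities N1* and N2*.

Setting both brackets to zero gives the nullclines N1 + 0.711N2 = 308 and 0.151N1 + N2 = 302.
Substituting N2 = 302 - 0.151N1 into the first: N1(1 - 0.711·0.151) = 308 - 0.711·302.
So N1* = 93.3/0.893 = 104, and then N2* = 302 - 0.151·104 = 286.

N1* ≈ 104, N2* ≈ 286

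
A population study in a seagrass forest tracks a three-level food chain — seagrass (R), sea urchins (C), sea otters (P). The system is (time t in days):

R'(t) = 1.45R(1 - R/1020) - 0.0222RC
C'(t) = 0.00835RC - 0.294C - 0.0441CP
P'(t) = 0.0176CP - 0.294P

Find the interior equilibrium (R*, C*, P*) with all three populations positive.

From dP/dt = 0: 0.0176C* = 0.294, so C* = 16.7.
From dR/dt = 0: 1.45(1 - R*/1020) = 0.0222·16.7, giving R* = 1020·(1 - 0.256) = 759.
From dC/dt = 0: 0.00835·759 - 0.294 = 0.0441P*, so P* = 6.04/0.0441 = 137.

R* ≈ 759, C* ≈ 16.7, P* ≈ 137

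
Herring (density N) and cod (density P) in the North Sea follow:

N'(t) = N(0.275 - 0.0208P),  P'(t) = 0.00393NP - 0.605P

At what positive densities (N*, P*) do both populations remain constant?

Set dP/dt = 0 with P > 0: 0.00393N - 0.605 = 0, so N* = 0.605/0.00393 = 154.
Set dN/dt = 0 with N > 0: 0.275 - 0.0208P = 0, so P* = 0.275/0.0208 = 13.2.

N* ≈ 154, P* ≈ 13.2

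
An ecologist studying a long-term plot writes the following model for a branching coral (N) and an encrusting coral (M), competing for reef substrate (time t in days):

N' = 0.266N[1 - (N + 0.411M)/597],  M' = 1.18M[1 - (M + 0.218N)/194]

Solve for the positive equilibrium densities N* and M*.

N* ≈ 568, M* ≈ 70.1

Setting both brackets to zero gives the nullclines N + 0.411M = 597 and 0.218N + M = 194.
Substituting M = 194 - 0.218N into the first: N(1 - 0.411·0.218) = 597 - 0.411·194.
So N* = 517/0.91 = 568, and then M* = 194 - 0.218·568 = 70.1.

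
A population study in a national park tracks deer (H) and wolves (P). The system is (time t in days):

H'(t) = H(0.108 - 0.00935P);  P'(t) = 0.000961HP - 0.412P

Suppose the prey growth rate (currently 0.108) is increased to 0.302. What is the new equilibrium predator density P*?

P* ≈ 32.3

At the interior fixed point, setting dH/dt = 0 with H > 0 fixes P* = (prey growth rate)/(HP coefficient) — independent of the other coefficients.
With the change, P* = 0.302/0.00935 = 32.3; it rises from 11.6.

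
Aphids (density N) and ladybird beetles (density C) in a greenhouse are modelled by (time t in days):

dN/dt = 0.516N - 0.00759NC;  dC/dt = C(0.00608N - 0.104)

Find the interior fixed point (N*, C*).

N* ≈ 17.1, C* ≈ 68

Set dC/dt = 0 with C > 0: 0.00608N - 0.104 = 0, so N* = 0.104/0.00608 = 17.1.
Set dN/dt = 0 with N > 0: 0.516 - 0.00759C = 0, so C* = 0.516/0.00759 = 68.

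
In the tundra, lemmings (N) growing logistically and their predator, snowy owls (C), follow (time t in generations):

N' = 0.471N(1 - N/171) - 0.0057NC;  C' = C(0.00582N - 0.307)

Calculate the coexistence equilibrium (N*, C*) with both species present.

N* ≈ 52.7, C* ≈ 57.1

From dC/dt = 0 with C > 0: 0.00582N* = 0.307, so N* = 52.7.
Substitute into dN/dt = 0: 0.471(1 - 52.7/171) = 0.0057C*.
The bracket is 0.692, giving C* = 0.326/0.0057 = 57.1.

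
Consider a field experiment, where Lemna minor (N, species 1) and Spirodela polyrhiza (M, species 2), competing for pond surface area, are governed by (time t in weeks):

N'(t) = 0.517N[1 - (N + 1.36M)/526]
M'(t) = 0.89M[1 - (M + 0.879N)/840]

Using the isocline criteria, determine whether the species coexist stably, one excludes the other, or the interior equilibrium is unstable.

species 2 excludes species 1

Compare the nullcline intercepts: K1/α12 = 526/1.36 = 387 < K2 = 840; K2/α21 = 840/0.879 = 956 > K1 = 526.
Since the inequalities point opposite ways, species 2 can invade but species 1 cannot.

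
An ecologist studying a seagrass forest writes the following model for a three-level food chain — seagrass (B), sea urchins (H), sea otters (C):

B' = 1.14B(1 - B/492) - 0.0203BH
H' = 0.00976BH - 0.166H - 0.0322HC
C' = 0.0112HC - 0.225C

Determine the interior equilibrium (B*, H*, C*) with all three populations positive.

B* ≈ 316, H* ≈ 20.1, C* ≈ 90.6

From dC/dt = 0: 0.0112H* = 0.225, so H* = 20.1.
From dB/dt = 0: 1.14(1 - B*/492) = 0.0203·20.1, giving B* = 492·(1 - 0.358) = 316.
From dH/dt = 0: 0.00976·316 - 0.166 = 0.0322C*, so C* = 2.92/0.0322 = 90.6.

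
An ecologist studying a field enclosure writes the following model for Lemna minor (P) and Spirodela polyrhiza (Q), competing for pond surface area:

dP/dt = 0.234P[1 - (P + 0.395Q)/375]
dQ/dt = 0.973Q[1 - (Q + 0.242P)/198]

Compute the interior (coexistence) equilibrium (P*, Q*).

Setting both brackets to zero gives the nullclines P + 0.395Q = 375 and 0.242P + Q = 198.
Substituting Q = 198 - 0.242P into the first: P(1 - 0.395·0.242) = 375 - 0.395·198.
So P* = 297/0.904 = 328, and then Q* = 198 - 0.242·328 = 119.

P* ≈ 328, Q* ≈ 119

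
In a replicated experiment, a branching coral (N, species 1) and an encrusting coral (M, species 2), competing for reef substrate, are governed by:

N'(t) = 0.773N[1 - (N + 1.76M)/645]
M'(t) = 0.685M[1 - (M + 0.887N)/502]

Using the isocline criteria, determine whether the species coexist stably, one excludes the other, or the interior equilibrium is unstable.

unstable coexistence (outcome depends on initial conditions)

Compare the nullcline intercepts: K1/α12 = 645/1.76 = 366 < K2 = 502; K2/α21 = 502/0.887 = 566 < K1 = 645.
Since both are reversed, neither can invade when rare; the interior point is a saddle.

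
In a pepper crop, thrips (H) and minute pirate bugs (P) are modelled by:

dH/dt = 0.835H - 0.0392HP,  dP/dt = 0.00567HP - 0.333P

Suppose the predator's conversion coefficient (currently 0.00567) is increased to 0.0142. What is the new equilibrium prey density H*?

H* ≈ 23.5

At the interior fixed point, setting dP/dt = 0 with P > 0 fixes H* = (predator death rate)/(HP coefficient) — independent of the other coefficients.
With the change, H* = 0.333/0.0142 = 23.5; it falls from 58.7.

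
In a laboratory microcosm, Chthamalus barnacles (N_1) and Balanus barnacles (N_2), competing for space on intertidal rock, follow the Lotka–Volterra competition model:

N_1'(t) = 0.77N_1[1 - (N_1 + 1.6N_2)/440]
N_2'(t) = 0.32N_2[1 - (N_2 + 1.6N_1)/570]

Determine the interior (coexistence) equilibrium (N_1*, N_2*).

Setting both brackets to zero gives the nullclines N_1 + 1.6N_2 = 440 and 1.6N_1 + N_2 = 570.
Substituting N_2 = 570 - 1.6N_1 into the first: N_1(1 - 1.6·1.6) = 440 - 1.6·570.
So N_1* = -472/-1.56 = 303, and then N_2* = 570 - 1.6·303 = 85.9.

N_1* ≈ 303, N_2* ≈ 85.9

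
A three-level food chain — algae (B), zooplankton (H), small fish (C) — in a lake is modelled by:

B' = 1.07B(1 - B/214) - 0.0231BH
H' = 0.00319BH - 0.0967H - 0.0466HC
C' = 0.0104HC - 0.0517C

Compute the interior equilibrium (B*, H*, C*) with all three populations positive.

From dC/dt = 0: 0.0104H* = 0.0517, so H* = 4.97.
From dB/dt = 0: 1.07(1 - B*/214) = 0.0231·4.97, giving B* = 214·(1 - 0.107) = 191.
From dH/dt = 0: 0.00319·191 - 0.0967 = 0.0466C*, so C* = 0.513/0.0466 = 11.

B* ≈ 191, H* ≈ 4.97, C* ≈ 11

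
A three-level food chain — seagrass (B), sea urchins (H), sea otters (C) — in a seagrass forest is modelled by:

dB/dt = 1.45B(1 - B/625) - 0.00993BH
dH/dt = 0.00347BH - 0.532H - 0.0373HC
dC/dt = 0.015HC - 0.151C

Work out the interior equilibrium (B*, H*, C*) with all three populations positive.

B* ≈ 582, H* ≈ 10.1, C* ≈ 39.9

From dC/dt = 0: 0.015H* = 0.151, so H* = 10.1.
From dB/dt = 0: 1.45(1 - B*/625) = 0.00993·10.1, giving B* = 625·(1 - 0.0689) = 582.
From dH/dt = 0: 0.00347·582 - 0.532 = 0.0373C*, so C* = 1.49/0.0373 = 39.9.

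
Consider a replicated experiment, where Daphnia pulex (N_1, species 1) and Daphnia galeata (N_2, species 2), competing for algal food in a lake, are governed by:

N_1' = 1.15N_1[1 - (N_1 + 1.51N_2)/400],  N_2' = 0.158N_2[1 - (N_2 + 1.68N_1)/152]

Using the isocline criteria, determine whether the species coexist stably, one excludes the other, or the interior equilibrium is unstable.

Compare the nullcline intercepts: K1/α12 = 400/1.51 = 265 > K2 = 152; K2/α21 = 152/1.68 = 90.5 < K1 = 400.
Since the inequalities point opposite ways, species 1 can invade but species 2 cannot.

species 1 excludes species 2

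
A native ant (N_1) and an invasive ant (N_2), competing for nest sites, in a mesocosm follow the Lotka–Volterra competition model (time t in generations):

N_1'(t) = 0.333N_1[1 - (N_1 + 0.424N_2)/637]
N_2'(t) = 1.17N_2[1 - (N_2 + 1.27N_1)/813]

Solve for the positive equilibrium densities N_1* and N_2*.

Setting both brackets to zero gives the nullclines N_1 + 0.424N_2 = 637 and 1.27N_1 + N_2 = 813.
Substituting N_2 = 813 - 1.27N_1 into the first: N_1(1 - 0.424·1.27) = 637 - 0.424·813.
So N_1* = 292/0.462 = 633, and then N_2* = 813 - 1.27·633 = 8.69.

N_1* ≈ 633, N_2* ≈ 8.69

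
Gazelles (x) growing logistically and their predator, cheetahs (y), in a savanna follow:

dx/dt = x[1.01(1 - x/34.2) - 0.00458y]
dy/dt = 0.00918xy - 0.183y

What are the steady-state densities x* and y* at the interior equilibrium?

x* ≈ 19.9, y* ≈ 92

From dy/dt = 0 with y > 0: 0.00918x* = 0.183, so x* = 19.9.
Substitute into dx/dt = 0: 1.01(1 - 19.9/34.2) = 0.00458y*.
The bracket is 0.417, giving y* = 0.421/0.00458 = 92.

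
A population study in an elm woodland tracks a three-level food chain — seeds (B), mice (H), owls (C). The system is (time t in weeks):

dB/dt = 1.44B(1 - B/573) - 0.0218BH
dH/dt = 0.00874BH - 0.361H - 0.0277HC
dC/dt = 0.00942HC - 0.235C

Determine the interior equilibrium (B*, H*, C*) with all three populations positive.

B* ≈ 357, H* ≈ 24.9, C* ≈ 99.5

From dC/dt = 0: 0.00942H* = 0.235, so H* = 24.9.
From dB/dt = 0: 1.44(1 - B*/573) = 0.0218·24.9, giving B* = 573·(1 - 0.378) = 357.
From dH/dt = 0: 0.00874·357 - 0.361 = 0.0277C*, so C* = 2.76/0.0277 = 99.5.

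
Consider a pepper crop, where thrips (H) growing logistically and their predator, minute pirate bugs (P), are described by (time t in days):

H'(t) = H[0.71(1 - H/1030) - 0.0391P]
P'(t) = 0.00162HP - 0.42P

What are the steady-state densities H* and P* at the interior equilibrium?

H* ≈ 259, P* ≈ 13.6

From dP/dt = 0 with P > 0: 0.00162H* = 0.42, so H* = 259.
Substitute into dH/dt = 0: 0.71(1 - 259/1030) = 0.0391P*.
The bracket is 0.748, giving P* = 0.531/0.0391 = 13.6.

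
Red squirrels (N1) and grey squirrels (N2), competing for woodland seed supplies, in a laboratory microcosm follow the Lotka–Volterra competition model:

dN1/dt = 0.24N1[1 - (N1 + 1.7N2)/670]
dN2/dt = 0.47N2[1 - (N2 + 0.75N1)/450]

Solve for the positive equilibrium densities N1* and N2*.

Setting both brackets to zero gives the nullclines N1 + 1.7N2 = 670 and 0.75N1 + N2 = 450.
Substituting N2 = 450 - 0.75N1 into the first: N1(1 - 1.7·0.75) = 670 - 1.7·450.
So N1* = -95/-0.275 = 345, and then N2* = 450 - 0.75·345 = 191.

N1* ≈ 345, N2* ≈ 191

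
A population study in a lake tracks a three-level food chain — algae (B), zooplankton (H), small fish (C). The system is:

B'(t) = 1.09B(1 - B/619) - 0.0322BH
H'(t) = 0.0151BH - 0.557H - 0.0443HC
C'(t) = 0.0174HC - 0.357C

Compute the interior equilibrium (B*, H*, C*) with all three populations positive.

B* ≈ 244, H* ≈ 20.5, C* ≈ 70.5

From dC/dt = 0: 0.0174H* = 0.357, so H* = 20.5.
From dB/dt = 0: 1.09(1 - B*/619) = 0.0322·20.5, giving B* = 619·(1 - 0.606) = 244.
From dH/dt = 0: 0.0151·244 - 0.557 = 0.0443C*, so C* = 3.12/0.0443 = 70.5.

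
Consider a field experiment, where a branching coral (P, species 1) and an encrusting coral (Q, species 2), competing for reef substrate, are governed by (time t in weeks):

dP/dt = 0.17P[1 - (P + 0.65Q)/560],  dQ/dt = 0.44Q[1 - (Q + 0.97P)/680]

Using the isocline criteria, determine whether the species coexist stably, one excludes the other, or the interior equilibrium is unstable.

Compare the nullcline intercepts: K1/α12 = 560/0.65 = 862 > K2 = 680; K2/α21 = 680/0.97 = 701 > K1 = 560.
Since both inequalities hold, each species can invade when rare, so the interior equilibrium is stable.

stable coexistence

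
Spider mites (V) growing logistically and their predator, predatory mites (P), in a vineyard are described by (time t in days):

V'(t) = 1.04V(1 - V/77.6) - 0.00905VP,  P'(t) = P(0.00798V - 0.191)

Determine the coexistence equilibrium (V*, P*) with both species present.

V* ≈ 23.9, P* ≈ 79.5

From dP/dt = 0 with P > 0: 0.00798V* = 0.191, so V* = 23.9.
Substitute into dV/dt = 0: 1.04(1 - 23.9/77.6) = 0.00905P*.
The bracket is 0.692, giving P* = 0.719/0.00905 = 79.5.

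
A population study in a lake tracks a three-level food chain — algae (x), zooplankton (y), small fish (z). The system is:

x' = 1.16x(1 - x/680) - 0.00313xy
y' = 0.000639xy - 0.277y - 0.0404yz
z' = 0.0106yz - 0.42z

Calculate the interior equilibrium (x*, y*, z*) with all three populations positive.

From dz/dt = 0: 0.0106y* = 0.42, so y* = 39.6.
From dx/dt = 0: 1.16(1 - x*/680) = 0.00313·39.6, giving x* = 680·(1 - 0.107) = 607.
From dy/dt = 0: 0.000639·607 - 0.277 = 0.0404z*, so z* = 0.111/0.0404 = 2.75.

x* ≈ 607, y* ≈ 39.6, z* ≈ 2.75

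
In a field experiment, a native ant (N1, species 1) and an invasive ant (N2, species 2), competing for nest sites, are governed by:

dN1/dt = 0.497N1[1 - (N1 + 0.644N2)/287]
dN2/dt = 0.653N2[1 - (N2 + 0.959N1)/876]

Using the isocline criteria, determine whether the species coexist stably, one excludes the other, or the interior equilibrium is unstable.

species 2 excludes species 1

Compare the nullcline intercepts: K1/α12 = 287/0.644 = 446 < K2 = 876; K2/α21 = 876/0.959 = 913 > K1 = 287.
Since the inequalities point opposite ways, species 2 can invade but species 1 cannot.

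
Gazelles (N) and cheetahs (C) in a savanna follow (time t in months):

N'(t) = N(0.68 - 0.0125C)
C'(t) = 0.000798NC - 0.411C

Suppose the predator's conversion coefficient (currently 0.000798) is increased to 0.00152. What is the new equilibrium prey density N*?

At the interior fixed point, setting dC/dt = 0 with C > 0 fixes N* = (predator death rate)/(NC coefficient) — independent of the other coefficients.
With the change, N* = 0.411/0.00152 = 270; it falls from 515.

N* ≈ 270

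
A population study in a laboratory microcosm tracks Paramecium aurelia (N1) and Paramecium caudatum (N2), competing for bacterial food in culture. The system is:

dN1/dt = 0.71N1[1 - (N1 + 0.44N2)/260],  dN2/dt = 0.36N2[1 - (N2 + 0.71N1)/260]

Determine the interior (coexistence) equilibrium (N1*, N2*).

N1* ≈ 212, N2* ≈ 110

Setting both brackets to zero gives the nullclines N1 + 0.44N2 = 260 and 0.71N1 + N2 = 260.
Substituting N2 = 260 - 0.71N1 into the first: N1(1 - 0.44·0.71) = 260 - 0.44·260.
So N1* = 146/0.688 = 212, and then N2* = 260 - 0.71·212 = 110.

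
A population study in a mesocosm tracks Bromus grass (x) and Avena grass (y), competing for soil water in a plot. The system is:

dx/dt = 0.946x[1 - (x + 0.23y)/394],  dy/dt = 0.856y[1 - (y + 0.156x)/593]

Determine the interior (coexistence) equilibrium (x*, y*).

x* ≈ 267, y* ≈ 551

Setting both brackets to zero gives the nullclines x + 0.23y = 394 and 0.156x + y = 593.
Substituting y = 593 - 0.156x into the first: x(1 - 0.23·0.156) = 394 - 0.23·593.
So x* = 258/0.964 = 267, and then y* = 593 - 0.156·267 = 551.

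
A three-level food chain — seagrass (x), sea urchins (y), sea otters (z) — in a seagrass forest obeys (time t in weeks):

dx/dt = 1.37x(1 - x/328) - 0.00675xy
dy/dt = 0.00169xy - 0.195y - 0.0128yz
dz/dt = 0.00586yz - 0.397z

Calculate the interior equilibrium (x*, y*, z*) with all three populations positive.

x* ≈ 219, y* ≈ 67.7, z* ≈ 13.6

From dz/dt = 0: 0.00586y* = 0.397, so y* = 67.7.
From dx/dt = 0: 1.37(1 - x*/328) = 0.00675·67.7, giving x* = 328·(1 - 0.334) = 219.
From dy/dt = 0: 0.00169·219 - 0.195 = 0.0128z*, so z* = 0.174/0.0128 = 13.6.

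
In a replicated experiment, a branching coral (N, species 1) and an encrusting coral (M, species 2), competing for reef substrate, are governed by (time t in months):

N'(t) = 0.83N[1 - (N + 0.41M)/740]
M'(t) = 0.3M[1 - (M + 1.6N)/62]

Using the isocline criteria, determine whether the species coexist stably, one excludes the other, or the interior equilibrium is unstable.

species 1 excludes species 2

Compare the nullcline intercepts: K1/α12 = 740/0.41 = 1800 > K2 = 62; K2/α21 = 62/1.6 = 38.8 < K1 = 740.
Since the inequalities point opposite ways, species 1 can invade but species 2 cannot.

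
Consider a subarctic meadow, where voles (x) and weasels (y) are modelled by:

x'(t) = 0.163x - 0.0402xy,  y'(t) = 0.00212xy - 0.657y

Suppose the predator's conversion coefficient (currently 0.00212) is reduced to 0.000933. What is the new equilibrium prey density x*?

At the interior fixed point, setting dy/dt = 0 with y > 0 fixes x* = (predator death rate)/(xy coefficient) — independent of the other coefficients.
With the change, x* = 0.657/0.000933 = 704; it rises from 310.

x* ≈ 704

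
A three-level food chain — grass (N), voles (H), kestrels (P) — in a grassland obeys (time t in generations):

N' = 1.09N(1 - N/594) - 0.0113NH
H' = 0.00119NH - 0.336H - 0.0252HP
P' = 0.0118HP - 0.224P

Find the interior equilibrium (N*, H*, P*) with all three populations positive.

From dP/dt = 0: 0.0118H* = 0.224, so H* = 19.
From dN/dt = 0: 1.09(1 - N*/594) = 0.0113·19, giving N* = 594·(1 - 0.197) = 477.
From dH/dt = 0: 0.00119·477 - 0.336 = 0.0252P*, so P* = 0.232/0.0252 = 9.2.

N* ≈ 477, H* ≈ 19, P* ≈ 9.2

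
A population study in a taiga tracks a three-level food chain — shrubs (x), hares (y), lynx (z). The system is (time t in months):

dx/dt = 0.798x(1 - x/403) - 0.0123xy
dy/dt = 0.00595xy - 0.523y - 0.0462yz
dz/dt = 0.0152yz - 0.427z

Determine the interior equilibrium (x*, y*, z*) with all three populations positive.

From dz/dt = 0: 0.0152y* = 0.427, so y* = 28.1.
From dx/dt = 0: 0.798(1 - x*/403) = 0.0123·28.1, giving x* = 403·(1 - 0.433) = 229.
From dy/dt = 0: 0.00595·229 - 0.523 = 0.0462z*, so z* = 0.837/0.0462 = 18.1.

x* ≈ 229, y* ≈ 28.1, z* ≈ 18.1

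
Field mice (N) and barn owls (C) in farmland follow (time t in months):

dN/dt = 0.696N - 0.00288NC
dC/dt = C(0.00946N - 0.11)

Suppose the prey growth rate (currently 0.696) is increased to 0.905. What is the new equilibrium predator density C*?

At the interior fixed point, setting dN/dt = 0 with N > 0 fixes C* = (prey growth rate)/(NC coefficient) — independent of the other coefficients.
With the change, C* = 0.905/0.00288 = 314; it rises from 242.

C* ≈ 314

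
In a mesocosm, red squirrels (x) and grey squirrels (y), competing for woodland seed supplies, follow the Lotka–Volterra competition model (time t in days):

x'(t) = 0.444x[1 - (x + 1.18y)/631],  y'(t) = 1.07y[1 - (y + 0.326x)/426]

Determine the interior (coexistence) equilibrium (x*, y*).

Setting both brackets to zero gives the nullclines x + 1.18y = 631 and 0.326x + y = 426.
Substituting y = 426 - 0.326x into the first: x(1 - 1.18·0.326) = 631 - 1.18·426.
So x* = 128/0.615 = 209, and then y* = 426 - 0.326·209 = 358.

x* ≈ 209, y* ≈ 358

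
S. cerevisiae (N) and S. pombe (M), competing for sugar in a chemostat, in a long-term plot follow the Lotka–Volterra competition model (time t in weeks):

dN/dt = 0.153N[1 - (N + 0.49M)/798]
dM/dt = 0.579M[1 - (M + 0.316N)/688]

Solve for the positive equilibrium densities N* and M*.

N* ≈ 545, M* ≈ 516

Setting both brackets to zero gives the nullclines N + 0.49M = 798 and 0.316N + M = 688.
Substituting M = 688 - 0.316N into the first: N(1 - 0.49·0.316) = 798 - 0.49·688.
So N* = 461/0.845 = 545, and then M* = 688 - 0.316·545 = 516.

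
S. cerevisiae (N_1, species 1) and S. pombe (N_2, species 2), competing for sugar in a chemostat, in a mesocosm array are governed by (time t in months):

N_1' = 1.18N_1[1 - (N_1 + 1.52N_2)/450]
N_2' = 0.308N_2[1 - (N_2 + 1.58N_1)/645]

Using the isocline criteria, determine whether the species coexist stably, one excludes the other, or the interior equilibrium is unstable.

Compare the nullcline intercepts: K1/α12 = 450/1.52 = 296 < K2 = 645; K2/α21 = 645/1.58 = 408 < K1 = 450.
Since both are reversed, neither can invade when rare; the interior point is a saddle.

unstable coexistence (outcome depends on initial conditions)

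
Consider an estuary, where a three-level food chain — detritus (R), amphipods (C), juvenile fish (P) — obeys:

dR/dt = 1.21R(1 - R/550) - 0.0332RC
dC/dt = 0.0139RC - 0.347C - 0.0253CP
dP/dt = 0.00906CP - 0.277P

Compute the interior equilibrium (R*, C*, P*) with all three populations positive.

From dP/dt = 0: 0.00906C* = 0.277, so C* = 30.6.
From dR/dt = 0: 1.21(1 - R*/550) = 0.0332·30.6, giving R* = 550·(1 - 0.839) = 88.6.
From dC/dt = 0: 0.0139·88.6 - 0.347 = 0.0253P*, so P* = 0.885/0.0253 = 35.

R* ≈ 88.6, C* ≈ 30.6, P* ≈ 35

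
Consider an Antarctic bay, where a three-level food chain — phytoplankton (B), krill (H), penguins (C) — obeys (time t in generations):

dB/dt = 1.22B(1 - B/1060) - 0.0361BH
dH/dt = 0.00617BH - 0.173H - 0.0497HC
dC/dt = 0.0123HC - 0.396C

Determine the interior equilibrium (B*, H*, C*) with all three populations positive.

B* ≈ 50.2, H* ≈ 32.2, C* ≈ 2.75

From dC/dt = 0: 0.0123H* = 0.396, so H* = 32.2.
From dB/dt = 0: 1.22(1 - B*/1060) = 0.0361·32.2, giving B* = 1060·(1 - 0.953) = 50.2.
From dH/dt = 0: 0.00617·50.2 - 0.173 = 0.0497C*, so C* = 0.137/0.0497 = 2.75.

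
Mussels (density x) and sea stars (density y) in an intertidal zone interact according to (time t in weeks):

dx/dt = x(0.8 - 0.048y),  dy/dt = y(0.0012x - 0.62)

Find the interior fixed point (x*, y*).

Set dy/dt = 0 with y > 0: 0.0012x - 0.62 = 0, so x* = 0.62/0.0012 = 517.
Set dx/dt = 0 with x > 0: 0.8 - 0.048y = 0, so y* = 0.8/0.048 = 16.7.

x* ≈ 517, y* ≈ 16.7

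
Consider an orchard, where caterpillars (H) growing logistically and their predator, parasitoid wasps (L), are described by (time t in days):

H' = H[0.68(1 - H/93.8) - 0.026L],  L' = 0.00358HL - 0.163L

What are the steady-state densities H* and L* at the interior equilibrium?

From dL/dt = 0 with L > 0: 0.00358H* = 0.163, so H* = 45.5.
Substitute into dH/dt = 0: 0.68(1 - 45.5/93.8) = 0.026L*.
The bracket is 0.515, giving L* = 0.35/0.026 = 13.5.

H* ≈ 45.5, L* ≈ 13.5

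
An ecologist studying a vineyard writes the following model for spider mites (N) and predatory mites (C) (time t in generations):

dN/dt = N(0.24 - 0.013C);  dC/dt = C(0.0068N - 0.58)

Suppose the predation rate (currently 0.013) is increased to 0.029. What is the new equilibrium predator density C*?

At the interior fixed point, setting dN/dt = 0 with N > 0 fixes C* = (prey growth rate)/(NC coefficient) — independent of the other coefficients.
With the change, C* = 0.24/0.029 = 8.28; it falls from 18.5.

C* ≈ 8.28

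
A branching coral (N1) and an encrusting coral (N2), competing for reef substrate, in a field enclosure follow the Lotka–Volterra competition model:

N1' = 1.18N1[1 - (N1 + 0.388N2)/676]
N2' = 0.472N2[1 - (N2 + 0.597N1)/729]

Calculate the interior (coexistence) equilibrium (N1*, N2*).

Setting both brackets to zero gives the nullclines N1 + 0.388N2 = 676 and 0.597N1 + N2 = 729.
Substituting N2 = 729 - 0.597N1 into the first: N1(1 - 0.388·0.597) = 676 - 0.388·729.
So N1* = 393/0.768 = 512, and then N2* = 729 - 0.597·512 = 424.

N1* ≈ 512, N2* ≈ 424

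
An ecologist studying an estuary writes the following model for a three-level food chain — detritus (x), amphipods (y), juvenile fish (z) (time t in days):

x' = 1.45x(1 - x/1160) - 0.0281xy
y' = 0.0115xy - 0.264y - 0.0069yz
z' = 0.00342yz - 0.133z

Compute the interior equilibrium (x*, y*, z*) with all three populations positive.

From dz/dt = 0: 0.00342y* = 0.133, so y* = 38.9.
From dx/dt = 0: 1.45(1 - x*/1160) = 0.0281·38.9, giving x* = 1160·(1 - 0.754) = 286.
From dy/dt = 0: 0.0115·286 - 0.264 = 0.0069z*, so z* = 3.02/0.0069 = 438.

x* ≈ 286, y* ≈ 38.9, z* ≈ 438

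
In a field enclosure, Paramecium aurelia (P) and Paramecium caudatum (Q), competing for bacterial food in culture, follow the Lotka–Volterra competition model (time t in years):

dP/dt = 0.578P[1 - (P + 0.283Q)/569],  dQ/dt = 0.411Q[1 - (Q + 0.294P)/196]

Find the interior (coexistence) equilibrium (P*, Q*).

Setting both brackets to zero gives the nullclines P + 0.283Q = 569 and 0.294P + Q = 196.
Substituting Q = 196 - 0.294P into the first: P(1 - 0.283·0.294) = 569 - 0.283·196.
So P* = 514/0.917 = 560, and then Q* = 196 - 0.294·560 = 31.3.

P* ≈ 560, Q* ≈ 31.3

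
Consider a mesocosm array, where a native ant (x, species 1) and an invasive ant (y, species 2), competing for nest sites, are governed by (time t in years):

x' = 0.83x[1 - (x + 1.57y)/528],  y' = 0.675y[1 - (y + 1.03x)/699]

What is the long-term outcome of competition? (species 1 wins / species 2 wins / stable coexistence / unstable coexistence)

Compare the nullcline intercepts: K1/α12 = 528/1.57 = 336 < K2 = 699; K2/α21 = 699/1.03 = 679 > K1 = 528.
Since the inequalities point opposite ways, species 2 can invade but species 1 cannot.

species 2 excludes species 1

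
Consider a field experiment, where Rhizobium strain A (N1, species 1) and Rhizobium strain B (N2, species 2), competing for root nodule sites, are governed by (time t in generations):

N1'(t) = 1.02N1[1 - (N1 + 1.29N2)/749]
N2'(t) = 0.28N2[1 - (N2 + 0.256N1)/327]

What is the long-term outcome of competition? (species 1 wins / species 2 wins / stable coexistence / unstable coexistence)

Compare the nullcline intercepts: K1/α12 = 749/1.29 = 581 > K2 = 327; K2/α21 = 327/0.256 = 1280 > K1 = 749.
Since both inequalities hold, each species can invade when rare, so the interior equilibrium is stable.

stable coexistence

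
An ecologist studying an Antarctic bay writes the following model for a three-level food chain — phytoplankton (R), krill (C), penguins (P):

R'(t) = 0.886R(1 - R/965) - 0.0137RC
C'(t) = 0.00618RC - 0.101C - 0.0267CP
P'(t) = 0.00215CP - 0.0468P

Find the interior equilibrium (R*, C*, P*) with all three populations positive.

R* ≈ 640, C* ≈ 21.8, P* ≈ 144

From dP/dt = 0: 0.00215C* = 0.0468, so C* = 21.8.
From dR/dt = 0: 0.886(1 - R*/965) = 0.0137·21.8, giving R* = 965·(1 - 0.337) = 640.
From dC/dt = 0: 0.00618·640 - 0.101 = 0.0267P*, so P* = 3.86/0.0267 = 144.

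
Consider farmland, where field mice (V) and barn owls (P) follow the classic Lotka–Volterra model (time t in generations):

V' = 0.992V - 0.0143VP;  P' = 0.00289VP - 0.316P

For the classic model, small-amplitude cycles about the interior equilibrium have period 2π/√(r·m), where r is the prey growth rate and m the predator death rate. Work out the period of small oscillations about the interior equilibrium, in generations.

Here r = 0.992 and m = 0.316, so r·m = 0.313.
ω = √0.313 = 0.56 per generation, hence T = 2π/ω ≈ 11.2 generations.

T ≈ 11.2 generations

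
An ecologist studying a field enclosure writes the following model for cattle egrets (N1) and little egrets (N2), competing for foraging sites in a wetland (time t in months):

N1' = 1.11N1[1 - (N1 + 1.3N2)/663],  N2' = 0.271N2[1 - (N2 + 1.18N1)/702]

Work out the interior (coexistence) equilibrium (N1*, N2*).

N1* ≈ 467, N2* ≈ 150

Setting both brackets to zero gives the nullclines N1 + 1.3N2 = 663 and 1.18N1 + N2 = 702.
Substituting N2 = 702 - 1.18N1 into the first: N1(1 - 1.3·1.18) = 663 - 1.3·702.
So N1* = -250/-0.534 = 467, and then N2* = 702 - 1.18·467 = 150.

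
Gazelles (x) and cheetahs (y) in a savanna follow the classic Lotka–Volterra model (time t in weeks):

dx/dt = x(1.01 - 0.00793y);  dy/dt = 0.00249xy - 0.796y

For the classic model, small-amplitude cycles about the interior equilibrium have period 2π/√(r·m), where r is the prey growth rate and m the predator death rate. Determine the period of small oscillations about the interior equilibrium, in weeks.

Here r = 1.01 and m = 0.796, so r·m = 0.804.
ω = √0.804 = 0.897 per week, hence T = 2π/ω ≈ 7.01 weeks.

T ≈ 7.01 weeks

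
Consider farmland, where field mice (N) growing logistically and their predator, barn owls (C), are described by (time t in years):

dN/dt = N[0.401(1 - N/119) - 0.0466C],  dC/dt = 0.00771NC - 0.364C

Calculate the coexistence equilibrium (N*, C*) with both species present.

N* ≈ 47.2, C* ≈ 5.19

From dC/dt = 0 with C > 0: 0.00771N* = 0.364, so N* = 47.2.
Substitute into dN/dt = 0: 0.401(1 - 47.2/119) = 0.0466C*.
The bracket is 0.603, giving C* = 0.242/0.0466 = 5.19.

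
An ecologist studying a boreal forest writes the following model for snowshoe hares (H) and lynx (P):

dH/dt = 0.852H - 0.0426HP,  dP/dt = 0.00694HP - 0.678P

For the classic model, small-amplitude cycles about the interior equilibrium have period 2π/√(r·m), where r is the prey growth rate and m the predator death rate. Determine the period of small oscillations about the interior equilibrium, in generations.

Here r = 0.852 and m = 0.678, so r·m = 0.578.
ω = √0.578 = 0.76 per generation, hence T = 2π/ω ≈ 8.27 generations.

T ≈ 8.27 generations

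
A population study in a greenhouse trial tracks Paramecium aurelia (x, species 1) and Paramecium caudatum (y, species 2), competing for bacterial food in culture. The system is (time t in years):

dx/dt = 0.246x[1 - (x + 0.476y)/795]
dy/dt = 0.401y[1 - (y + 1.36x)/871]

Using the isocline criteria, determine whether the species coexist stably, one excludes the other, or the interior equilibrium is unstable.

Compare the nullcline intercepts: K1/α12 = 795/0.476 = 1670 > K2 = 871; K2/α21 = 871/1.36 = 640 < K1 = 795.
Since the inequalities point opposite ways, species 1 can invade but species 2 cannot.

species 1 excludes species 2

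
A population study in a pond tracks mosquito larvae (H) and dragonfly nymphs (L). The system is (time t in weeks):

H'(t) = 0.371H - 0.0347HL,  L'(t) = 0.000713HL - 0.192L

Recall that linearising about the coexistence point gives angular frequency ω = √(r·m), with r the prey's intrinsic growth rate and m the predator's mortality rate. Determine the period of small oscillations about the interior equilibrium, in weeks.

Here r = 0.371 and m = 0.192, so r·m = 0.0712.
ω = √0.0712 = 0.267 per week, hence T = 2π/ω ≈ 23.5 weeks.

T ≈ 23.5 weeks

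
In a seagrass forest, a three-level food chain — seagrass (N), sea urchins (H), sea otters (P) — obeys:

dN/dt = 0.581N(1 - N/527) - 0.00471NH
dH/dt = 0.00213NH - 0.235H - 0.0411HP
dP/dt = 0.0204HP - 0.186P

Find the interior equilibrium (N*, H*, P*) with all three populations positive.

From dP/dt = 0: 0.0204H* = 0.186, so H* = 9.12.
From dN/dt = 0: 0.581(1 - N*/527) = 0.00471·9.12, giving N* = 527·(1 - 0.0739) = 488.
From dH/dt = 0: 0.00213·488 - 0.235 = 0.0411P*, so P* = 0.805/0.0411 = 19.6.

N* ≈ 488, H* ≈ 9.12, P* ≈ 19.6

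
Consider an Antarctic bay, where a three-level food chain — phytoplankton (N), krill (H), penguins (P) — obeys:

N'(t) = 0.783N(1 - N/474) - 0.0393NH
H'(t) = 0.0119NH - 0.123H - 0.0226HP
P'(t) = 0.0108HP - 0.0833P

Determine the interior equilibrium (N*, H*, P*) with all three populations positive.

From dP/dt = 0: 0.0108H* = 0.0833, so H* = 7.71.
From dN/dt = 0: 0.783(1 - N*/474) = 0.0393·7.71, giving N* = 474·(1 - 0.387) = 291.
From dH/dt = 0: 0.0119·291 - 0.123 = 0.0226P*, so P* = 3.33/0.0226 = 148.

N* ≈ 291, H* ≈ 7.71, P* ≈ 148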